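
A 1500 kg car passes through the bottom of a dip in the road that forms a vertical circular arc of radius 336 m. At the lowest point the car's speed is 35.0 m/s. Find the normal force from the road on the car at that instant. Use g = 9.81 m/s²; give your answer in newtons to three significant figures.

20200 N

At the lowest point, N points up (toward the centre) and the weight mg points down (away from the centre), so the net inward force is N − mg = mv²/r.
N = m(v²/r + g) = 1500 × ((35.0)²/336 + 9.81) = 1500 × (3.646 + 9.81) = 1500 × 13.46 = 20180 N.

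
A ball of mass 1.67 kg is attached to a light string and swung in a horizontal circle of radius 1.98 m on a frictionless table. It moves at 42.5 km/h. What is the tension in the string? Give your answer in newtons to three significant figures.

118 N

v = 42.5 km/h = 42.5/3.6 = 11.81 m/s.
The tension is the only horizontal force, so it supplies the full centripetal force: T = m v²/r = 1.67 × (11.81)²/1.98 = 1.67 × 139.4/1.98 = 117.6 N.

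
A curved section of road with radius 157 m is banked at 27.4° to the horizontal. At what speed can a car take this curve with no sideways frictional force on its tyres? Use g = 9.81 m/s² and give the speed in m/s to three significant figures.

On a frictionless banked curve, N sinθ = mv²/r and N cosθ = mg, so tanθ = v²/(rg).
v = √(r g tanθ) = √(157 × 9.81 × tan 27.4°) = √(157 × 9.81 × 0.5184) = √798.3 = 28.26 m/s.

28.3 m/s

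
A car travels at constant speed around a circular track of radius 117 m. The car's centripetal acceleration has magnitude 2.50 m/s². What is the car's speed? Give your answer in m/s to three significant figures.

17.1 m/s

a_c = v²/r ⇒ v = √(a_c · r) = √(2.50 × 117) = √292.5 = 17.10 m/s.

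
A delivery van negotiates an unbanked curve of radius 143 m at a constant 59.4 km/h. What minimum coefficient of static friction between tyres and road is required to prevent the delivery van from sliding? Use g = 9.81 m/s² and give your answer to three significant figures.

v = 59.4/3.6 = 16.50 m/s.
Friction provides the centripetal force: μ_s m g = m v²/r, so μ_s = v²/(g r) = (16.50)²/(9.81 × 143) = 272.2/1403 = 0.1941.

0.194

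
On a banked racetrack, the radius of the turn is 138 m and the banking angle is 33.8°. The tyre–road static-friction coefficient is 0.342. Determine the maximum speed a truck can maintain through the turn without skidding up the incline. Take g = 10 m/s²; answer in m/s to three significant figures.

42.5 m/s

At the maximum speed, friction acts down the slope at its limiting value f = μN. Radially (horizontal, toward centre): N sinθ + μN cosθ = mv²/r. Vertically: N cosθ − μN sinθ = mg.
Dividing: v² = r g (sinθ + μcosθ)/(cosθ − μsinθ).
sinθ + μcosθ = 0.5563 + 0.342×0.8310 = 0.8405; cosθ − μsinθ = 0.8310 − 0.342×0.5563 = 0.6407.
v² = 138 × 10.0 × 0.8405/0.6407 = 1810 m²/s², so v = 42.55 m/s.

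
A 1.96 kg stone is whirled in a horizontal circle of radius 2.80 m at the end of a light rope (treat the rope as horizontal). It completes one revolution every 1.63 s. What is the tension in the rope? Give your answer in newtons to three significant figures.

81.5 N

v = 2πr/T = 2π × 2.80/1.63 = 10.79 m/s.
The tension is the only horizontal force, so it supplies the full centripetal force: T = m v²/r = 1.96 × (10.79)²/2.80 = 1.96 × 116.5/2.80 = 81.55 N.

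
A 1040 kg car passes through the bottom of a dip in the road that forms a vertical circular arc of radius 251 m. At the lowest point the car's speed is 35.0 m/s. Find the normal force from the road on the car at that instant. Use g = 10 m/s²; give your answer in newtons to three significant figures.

At the lowest point, N points up (toward the centre) and the weight mg points down (away from the centre), so the net inward force is N − mg = mv²/r.
N = m(v²/r + g) = 1040 × ((35.0)²/251 + 10.0) = 1040 × (4.880 + 10.0) = 1040 × 14.88 = 15480 N.

15500 N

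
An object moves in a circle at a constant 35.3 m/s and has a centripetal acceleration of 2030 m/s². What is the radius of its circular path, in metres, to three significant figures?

0.614 m

a_c = v²/r ⇒ r = v²/a_c = (35.3)²/2030 = 1246/2030 = 0.6138 m.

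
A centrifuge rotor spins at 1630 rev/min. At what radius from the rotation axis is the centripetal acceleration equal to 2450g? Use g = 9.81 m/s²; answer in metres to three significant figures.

ω = 1630 rev/min × 2π/60 = 170.7 rad/s.
a_c = ω²r = 2450g ⇒ r = 2450 × 9.81 / (170.7)² = 24030/29140 = 0.8249 m.

0.825 m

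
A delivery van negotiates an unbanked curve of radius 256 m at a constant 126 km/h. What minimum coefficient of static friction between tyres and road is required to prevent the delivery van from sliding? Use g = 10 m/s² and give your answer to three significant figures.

v = 126/3.6 = 35.00 m/s.
Friction provides the centripetal force: μ_s m g = m v²/r, so μ_s = v²/(g r) = (35.00)²/(10.0 × 256) = 1225/2560 = 0.4785.

0.479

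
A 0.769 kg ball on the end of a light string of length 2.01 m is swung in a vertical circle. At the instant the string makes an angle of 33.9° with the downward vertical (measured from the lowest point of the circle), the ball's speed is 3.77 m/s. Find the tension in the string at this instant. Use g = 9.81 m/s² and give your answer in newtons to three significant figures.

11.7 N

Take the radial direction toward the centre of the circle as positive. The component of the weight along the string toward the centre is −mg cos φ (φ measured from the bottom), so Newton's second law along the string gives T − mg cos φ = m v²/r.
cos 33.9° = 0.8300, so T = m(v²/r + g cos φ) = 0.769 × ((3.77)²/2.01 + 9.81 × 0.8300) = 0.769 × (7.071 + (8.142)) = 0.769 × 15.21 = 11.70 N.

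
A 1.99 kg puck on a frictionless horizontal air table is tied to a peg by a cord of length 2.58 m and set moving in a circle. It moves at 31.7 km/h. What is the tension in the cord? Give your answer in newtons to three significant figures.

v = 31.7 km/h = 31.7/3.6 = 8.806 m/s.
The tension is the only horizontal force, so it supplies the full centripetal force: T = m v²/r = 1.99 × (8.806)²/2.58 = 1.99 × 77.54/2.58 = 59.81 N.

59.8 N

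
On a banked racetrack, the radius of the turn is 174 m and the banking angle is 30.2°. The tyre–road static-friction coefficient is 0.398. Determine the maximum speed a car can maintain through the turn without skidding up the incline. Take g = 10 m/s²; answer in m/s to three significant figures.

47.1 m/s

At the maximum speed, friction acts down the slope at its limiting value f = μN. Radially (horizontal, toward centre): N sinθ + μN cosθ = mv²/r. Vertically: N cosθ − μN sinθ = mg.
Dividing: v² = r g (sinθ + μcosθ)/(cosθ − μsinθ).
sinθ + μcosθ = 0.5030 + 0.398×0.8643 = 0.8470; cosθ − μsinθ = 0.8643 − 0.398×0.5030 = 0.6641.
v² = 174 × 10.0 × 0.8470/0.6641 = 2219 m²/s², so v = 47.11 m/s.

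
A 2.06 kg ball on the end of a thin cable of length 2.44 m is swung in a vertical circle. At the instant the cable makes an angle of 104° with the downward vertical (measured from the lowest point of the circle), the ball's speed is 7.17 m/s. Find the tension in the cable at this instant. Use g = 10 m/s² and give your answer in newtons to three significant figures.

38.4 N

Take the radial direction toward the centre of the circle as positive. The component of the weight along the string toward the centre is −mg cos φ (φ measured from the bottom), so Newton's second law along the string gives T − mg cos φ = m v²/r.
cos 104° = -0.2419, so T = m(v²/r + g cos φ) = 2.06 × ((7.17)²/2.44 + 10.0 × -0.2419) = 2.06 × (21.07 + (-2.419)) = 2.06 × 18.65 = 38.42 N.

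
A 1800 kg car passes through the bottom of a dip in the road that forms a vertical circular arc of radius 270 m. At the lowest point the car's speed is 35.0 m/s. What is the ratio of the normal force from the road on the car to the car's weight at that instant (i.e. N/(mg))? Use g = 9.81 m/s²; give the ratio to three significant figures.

1.46

At the bottom, N − mg = mv²/r, so N = m(v²/r + g) and N/(mg) = v²/(rg) + 1 = (35.0)²/(270 × 9.81) + 1 = 0.4625 + 1 = 1.462.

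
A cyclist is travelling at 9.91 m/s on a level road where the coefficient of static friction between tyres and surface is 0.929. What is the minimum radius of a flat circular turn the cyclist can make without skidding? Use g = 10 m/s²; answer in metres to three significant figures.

10.6 m

At the limit, μ_s m g = m v²/r, so r_min = v²/(μ_s g) = (9.91)²/(0.929 × 10.0) = 98.21/9.290 = 10.57 m.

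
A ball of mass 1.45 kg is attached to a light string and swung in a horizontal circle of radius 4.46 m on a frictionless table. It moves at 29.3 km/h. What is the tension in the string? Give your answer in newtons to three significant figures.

v = 29.3 km/h = 29.3/3.6 = 8.139 m/s.
The tension is the only horizontal force, so it supplies the full centripetal force: T = m v²/r = 1.45 × (8.139)²/4.46 = 1.45 × 66.24/4.46 = 21.54 N.

21.5 N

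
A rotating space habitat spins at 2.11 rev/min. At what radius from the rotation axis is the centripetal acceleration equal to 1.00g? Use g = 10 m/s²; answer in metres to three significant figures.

ω = 2.11 rev/min × 2π/60 = 0.2210 rad/s.
a_c = ω²r = 1.00g ⇒ r = 1.00 × 10.0 / (0.2210)² = 10.00/0.04882 = 204.8 m.

205 m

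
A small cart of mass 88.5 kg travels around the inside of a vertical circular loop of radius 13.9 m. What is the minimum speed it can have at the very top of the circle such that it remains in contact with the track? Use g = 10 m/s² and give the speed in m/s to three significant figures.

11.8 m/s

At the highest point the centre is directly below, so both the weight and N act inward: N + mg = mv²/r.
At minimum speed N → 0, so mg = mv_min²/r ⇒ v_min = √(g r) = √(10.0 × 13.9) = 11.79 m/s.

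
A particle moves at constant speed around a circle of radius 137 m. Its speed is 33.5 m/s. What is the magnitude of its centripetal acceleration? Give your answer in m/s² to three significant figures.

a_c = v²/r = (33.50)²/137 = 1122/137 = 8.192 m/s².

8.19 m/s²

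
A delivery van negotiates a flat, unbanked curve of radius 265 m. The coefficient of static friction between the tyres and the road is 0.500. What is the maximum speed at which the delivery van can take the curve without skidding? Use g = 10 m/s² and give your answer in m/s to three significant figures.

36.4 m/s

Friction provides the centripetal force on a flat curve. At maximum speed it is at its limiting value: μ_s m g = m v²/r.
Mass cancels: v_max = √(μ_s g r) = √(0.500 × 10.0 × 265) = √1325 = 36.40 m/s.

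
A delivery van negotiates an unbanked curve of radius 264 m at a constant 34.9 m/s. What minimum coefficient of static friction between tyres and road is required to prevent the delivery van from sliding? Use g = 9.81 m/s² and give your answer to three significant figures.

Friction provides the centripetal force: μ_s m g = m v²/r, so μ_s = v²/(g r) = (34.90)²/(9.81 × 264) = 1218/2590 = 0.4703.

0.470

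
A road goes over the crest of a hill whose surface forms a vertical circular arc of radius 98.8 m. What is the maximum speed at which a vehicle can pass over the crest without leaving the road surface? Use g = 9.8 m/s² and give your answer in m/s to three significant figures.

31.1 m/s

At the crest the centre of the circle is below the vehicle, so the net downward (centripetal) force is mg − N = mv²/r.
The vehicle leaves the road when N → 0, giving v_max = √(g r) = √(9.8 × 98.8) = 31.12 m/s.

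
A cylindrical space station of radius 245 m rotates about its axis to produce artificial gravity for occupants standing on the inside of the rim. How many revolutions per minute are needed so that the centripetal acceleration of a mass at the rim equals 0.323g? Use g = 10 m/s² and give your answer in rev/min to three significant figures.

Require ω²r = 0.323g, so ω = √(0.323 × 10.0/245) = 0.1148 rad/s.
In rev/min: ω × 60/(2π) = 0.1148 × 60/(2π) = 1.096 rev/min.

1.10 rev/min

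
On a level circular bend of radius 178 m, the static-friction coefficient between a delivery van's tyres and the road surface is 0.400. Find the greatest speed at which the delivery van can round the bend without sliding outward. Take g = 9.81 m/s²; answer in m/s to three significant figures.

26.4 m/s

The only inward force on a level bend is static friction, so at the limit f_s = μ_s N = μ_s m g = m v²/r.
Mass cancels: v_max = √(μ_s g r) = √(0.400 × 9.81 × 178) = √698.5 = 26.43 m/s.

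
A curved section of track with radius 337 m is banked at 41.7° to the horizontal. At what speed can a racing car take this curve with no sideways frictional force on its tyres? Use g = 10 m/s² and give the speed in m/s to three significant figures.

On a frictionless banked curve, N sinθ = mv²/r and N cosθ = mg, so tanθ = v²/(rg).
v = √(r g tanθ) = √(337 × 10.0 × tan 41.7°) = √(337 × 10.0 × 0.8910) = √3003 = 54.80 m/s.

54.8 m/s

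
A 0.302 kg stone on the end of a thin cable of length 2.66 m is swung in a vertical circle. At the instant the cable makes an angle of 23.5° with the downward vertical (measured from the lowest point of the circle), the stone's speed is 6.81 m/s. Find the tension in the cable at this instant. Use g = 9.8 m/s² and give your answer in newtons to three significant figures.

Take the radial direction toward the centre of the circle as positive. The component of the weight along the string toward the centre is −mg cos φ (φ measured from the bottom), so Newton's second law along the string gives T − mg cos φ = m v²/r.
cos 23.5° = 0.9171, so T = m(v²/r + g cos φ) = 0.302 × ((6.81)²/2.66 + 9.8 × 0.9171) = 0.302 × (17.43 + (8.987)) = 0.302 × 26.42 = 7.979 N.

7.98 N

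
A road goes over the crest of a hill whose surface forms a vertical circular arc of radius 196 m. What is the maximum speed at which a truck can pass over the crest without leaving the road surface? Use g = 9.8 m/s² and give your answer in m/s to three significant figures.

43.8 m/s

At the crest the centre of the circle is below the truck, so the net downward (centripetal) force is mg − N = mv²/r.
The truck leaves the road when N → 0, giving v_max = √(g r) = √(9.8 × 196) = 43.83 m/s.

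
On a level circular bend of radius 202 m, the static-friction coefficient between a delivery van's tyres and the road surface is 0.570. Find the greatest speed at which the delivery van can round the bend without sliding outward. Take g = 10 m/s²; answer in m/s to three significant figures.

On a flat curve, static friction is the only horizontal force, so it must supply the full centripetal force: μ_s m g = m v²/r.
Mass cancels: v_max = √(μ_s g r) = √(0.570 × 10.0 × 202) = √1151 = 33.93 m/s.

33.9 m/s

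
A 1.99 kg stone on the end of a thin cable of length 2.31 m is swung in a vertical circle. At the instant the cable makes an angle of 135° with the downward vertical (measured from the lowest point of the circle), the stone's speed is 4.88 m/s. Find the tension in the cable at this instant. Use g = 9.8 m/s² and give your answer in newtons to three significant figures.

Take the radial direction toward the centre of the circle as positive. The component of the weight along the string toward the centre is −mg cos φ (φ measured from the bottom), so Newton's second law along the string gives T − mg cos φ = m v²/r.
cos 135° = -0.7071, so T = m(v²/r + g cos φ) = 1.99 × ((4.88)²/2.31 + 9.8 × -0.7071) = 1.99 × (10.31 + (-6.930)) = 1.99 × 3.380 = 6.725 N.

6.73 N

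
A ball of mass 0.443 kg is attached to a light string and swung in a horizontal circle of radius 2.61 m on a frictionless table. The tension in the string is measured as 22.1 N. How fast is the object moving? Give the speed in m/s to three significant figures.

T = m v²/r ⇒ v = √(T r / m) = √(22.1 × 2.61 / 0.443) = √130.2 = 11.41 m/s.

11.4 m/s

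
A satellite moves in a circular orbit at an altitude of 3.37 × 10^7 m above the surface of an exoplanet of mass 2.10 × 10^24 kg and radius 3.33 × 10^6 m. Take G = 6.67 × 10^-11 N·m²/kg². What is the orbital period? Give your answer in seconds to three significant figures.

r = R + h = 3.33 × 10^6 + 3.37 × 10^7 = 3.703 × 10^7 m. Gravity provides the centripetal force: G M m / r² = m v² / r ⇒ v = √(GM/r) = 1945 m/s.
T = 2πr/v = 2π × 3.703 × 10^7 / 1945 = 119600 s.

120000 s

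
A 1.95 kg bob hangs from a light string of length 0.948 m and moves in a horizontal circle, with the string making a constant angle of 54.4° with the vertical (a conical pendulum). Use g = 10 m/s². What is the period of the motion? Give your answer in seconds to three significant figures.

1.48 s

r = L sinθ = 0.7708 m. From T sinθ = mω²r and T cosθ = mg: tanθ = ω²r/g, so ω² = g tanθ / r = g/(L cosθ).
ω = √(g/(L cosθ)) = √(10.0/(0.948 × 0.5821)) = √18.12 = 4.257 rad/s.
Period = 2π/ω = 1.476 s.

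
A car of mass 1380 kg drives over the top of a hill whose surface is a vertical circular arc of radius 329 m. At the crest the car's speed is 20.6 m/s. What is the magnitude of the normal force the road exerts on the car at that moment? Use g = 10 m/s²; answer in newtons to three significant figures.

At the crest the centripetal acceleration points downward (toward the centre of the arc), so mg − N = mv²/r.
N = m(g − v²/r) = 1380 × (10.0 − (20.6)²/329) = 1380 × (10.0 − 1.290) = 1380 × 8.710 = 12020 N.

12000 N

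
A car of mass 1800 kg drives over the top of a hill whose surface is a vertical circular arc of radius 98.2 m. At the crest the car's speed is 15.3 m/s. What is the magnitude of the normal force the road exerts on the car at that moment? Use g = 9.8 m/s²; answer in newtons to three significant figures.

At the crest the centripetal acceleration points downward (toward the centre of the arc), so mg − N = mv²/r.
N = m(g − v²/r) = 1800 × (9.8 − (15.3)²/98.2) = 1800 × (9.8 − 2.384) = 1800 × 7.416 = 13350 N.

13300 N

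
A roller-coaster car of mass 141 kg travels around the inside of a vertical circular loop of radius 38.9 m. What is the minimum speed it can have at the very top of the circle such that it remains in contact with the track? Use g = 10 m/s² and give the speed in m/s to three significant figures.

19.7 m/s

At the top, both weight mg and N point toward the centre: N + mg = mv²/r.
At minimum speed N → 0, so mg = mv_min²/r ⇒ v_min = √(g r) = √(10.0 × 38.9) = 19.72 m/s.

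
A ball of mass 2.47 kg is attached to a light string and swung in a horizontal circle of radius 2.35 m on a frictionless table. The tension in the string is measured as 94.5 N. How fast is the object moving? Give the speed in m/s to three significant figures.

T = m v²/r ⇒ v = √(T r / m) = √(94.5 × 2.35 / 2.47) = √89.91 = 9.482 m/s.

9.48 m/s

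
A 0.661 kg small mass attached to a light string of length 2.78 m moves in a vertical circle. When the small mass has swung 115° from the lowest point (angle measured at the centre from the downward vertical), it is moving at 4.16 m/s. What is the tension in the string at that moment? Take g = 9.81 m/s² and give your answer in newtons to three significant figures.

1.37 N

Take the radial direction toward the centre of the circle as positive. The component of the weight along the string toward the centre is −mg cos φ (φ measured from the bottom), so Newton's second law along the string gives T − mg cos φ = m v²/r.
cos 115° = -0.4226, so T = m(v²/r + g cos φ) = 0.661 × ((4.16)²/2.78 + 9.81 × -0.4226) = 0.661 × (6.225 + (-4.146)) = 0.661 × 2.079 = 1.374 N.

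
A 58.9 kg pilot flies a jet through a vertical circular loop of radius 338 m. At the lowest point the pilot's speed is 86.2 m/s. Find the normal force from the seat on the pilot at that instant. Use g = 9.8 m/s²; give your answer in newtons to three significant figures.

At the lowest point, N points up (toward the centre) and the weight mg points down (away from the centre), so the net inward force is N − mg = mv²/r.
N = m(v²/r + g) = 58.9 × ((86.2)²/338 + 9.8) = 58.9 × (21.98 + 9.8) = 58.9 × 31.78 = 1872 N.

1870 N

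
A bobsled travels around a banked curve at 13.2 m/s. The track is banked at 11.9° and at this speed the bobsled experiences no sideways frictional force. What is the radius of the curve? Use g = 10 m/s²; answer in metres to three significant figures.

Frictionless banking: tanθ = v²/(rg), so r = v²/(g tanθ).
r = (13.2)²/(10.0 × tan 11.9°) = 174.2/(10.0 × 0.2107) = 174.2/2.107 = 82.68 m.

82.7 m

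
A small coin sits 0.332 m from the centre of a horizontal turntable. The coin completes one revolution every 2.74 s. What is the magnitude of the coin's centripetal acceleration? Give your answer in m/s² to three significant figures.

v = 2πr/T = 2π × 0.332/2.74 = 0.7613 m/s.
a_c = v²/r = (0.7613)²/0.332 = 0.5796/0.332 = 1.746 m/s².

1.75 m/s²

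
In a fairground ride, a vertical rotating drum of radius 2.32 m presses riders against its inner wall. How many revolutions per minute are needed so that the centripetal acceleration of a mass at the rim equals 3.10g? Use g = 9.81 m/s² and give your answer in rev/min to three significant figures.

Require ω²r = 3.10g, so ω = √(3.10 × 9.81/2.32) = 3.621 rad/s.
In rev/min: ω × 60/(2π) = 3.621 × 60/(2π) = 34.57 rev/min.

34.6 rev/min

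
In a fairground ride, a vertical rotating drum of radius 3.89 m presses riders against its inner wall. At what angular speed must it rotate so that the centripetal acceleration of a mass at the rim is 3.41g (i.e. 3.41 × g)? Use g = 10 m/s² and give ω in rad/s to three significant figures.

2.96 rad/s

Centripetal acceleration a_c = ω²r. Setting ω²r = 3.41g:
ω = √(3.41g / r) = √(3.41 × 10.0 / 3.89) = √8.766 = 2.961 rad/s.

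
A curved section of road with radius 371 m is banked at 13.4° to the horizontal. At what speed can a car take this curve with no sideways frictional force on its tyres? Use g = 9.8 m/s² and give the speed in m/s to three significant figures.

29.4 m/s

On a frictionless banked curve, N sinθ = mv²/r and N cosθ = mg, so tanθ = v²/(rg).
v = √(r g tanθ) = √(371 × 9.8 × tan 13.4°) = √(371 × 9.8 × 0.2382) = √866.2 = 29.43 m/s.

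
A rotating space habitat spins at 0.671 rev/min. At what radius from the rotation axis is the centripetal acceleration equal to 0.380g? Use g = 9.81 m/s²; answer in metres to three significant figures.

755 m

ω = 0.671 rev/min × 2π/60 = 0.07027 rad/s.
a_c = ω²r = 0.380g ⇒ r = 0.380 × 9.81 / (0.07027)² = 3.728/0.004937 = 755.0 m.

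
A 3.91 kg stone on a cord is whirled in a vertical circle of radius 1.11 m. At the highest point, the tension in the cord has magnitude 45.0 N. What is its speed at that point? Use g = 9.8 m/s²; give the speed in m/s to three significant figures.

At the top, T + mg = mv²/r, so v = √(r(T/m + g)) = √(1.11 × (45.0/3.91 + 9.8)) = √(1.11 × 21.31) = √23.65 = 4.863 m/s.

4.86 m/s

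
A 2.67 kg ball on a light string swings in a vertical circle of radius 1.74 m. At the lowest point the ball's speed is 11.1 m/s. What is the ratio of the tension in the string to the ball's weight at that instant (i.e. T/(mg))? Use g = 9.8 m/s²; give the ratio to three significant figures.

8.23

At the bottom, T − mg = mv²/r, so T = m(v²/r + g) and T/(mg) = v²/(rg) + 1 = (11.1)²/(1.74 × 9.8) + 1 = 7.226 + 1 = 8.226.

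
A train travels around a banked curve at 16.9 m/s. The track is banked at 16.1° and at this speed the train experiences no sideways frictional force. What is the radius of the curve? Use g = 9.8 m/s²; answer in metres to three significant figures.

101 m

Frictionless banking: tanθ = v²/(rg), so r = v²/(g tanθ).
r = (16.9)²/(9.8 × tan 16.1°) = 285.6/(9.8 × 0.2886) = 285.6/2.829 = 101.0 m.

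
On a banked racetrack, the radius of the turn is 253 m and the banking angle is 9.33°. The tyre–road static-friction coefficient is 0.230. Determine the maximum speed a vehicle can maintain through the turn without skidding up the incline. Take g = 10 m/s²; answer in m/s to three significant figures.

32.2 m/s

At the maximum speed, friction acts down the slope at its limiting value f = μN. Radially (horizontal, toward centre): N sinθ + μN cosθ = mv²/r. Vertically: N cosθ − μN sinθ = mg.
Dividing: v² = r g (sinθ + μcosθ)/(cosθ − μsinθ).
sinθ + μcosθ = 0.1621 + 0.230×0.9868 = 0.3891; cosθ − μsinθ = 0.9868 − 0.230×0.1621 = 0.9495.
v² = 253 × 10.0 × 0.3891/0.9495 = 1037 m²/s², so v = 32.20 m/s.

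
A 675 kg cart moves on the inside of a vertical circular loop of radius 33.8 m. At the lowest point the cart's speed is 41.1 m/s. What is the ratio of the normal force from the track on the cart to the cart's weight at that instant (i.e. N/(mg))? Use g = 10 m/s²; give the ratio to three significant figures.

At the bottom, N − mg = mv²/r, so N = m(v²/r + g) and N/(mg) = v²/(rg) + 1 = (41.1)²/(33.8 × 10.0) + 1 = 4.998 + 1 = 5.998.

6.00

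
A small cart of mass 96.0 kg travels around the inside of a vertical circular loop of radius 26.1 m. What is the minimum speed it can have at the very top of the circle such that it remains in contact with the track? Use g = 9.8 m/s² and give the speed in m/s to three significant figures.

16.0 m/s

At the top, both weight mg and N point toward the centre: N + mg = mv²/r.
At minimum speed N → 0, so mg = mv_min²/r ⇒ v_min = √(g r) = √(9.8 × 26.1) = 15.99 m/s.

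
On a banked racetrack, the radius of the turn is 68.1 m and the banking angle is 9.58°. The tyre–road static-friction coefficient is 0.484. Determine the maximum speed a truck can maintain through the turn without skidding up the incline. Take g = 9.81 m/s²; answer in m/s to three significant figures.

21.8 m/s

At the maximum speed, friction acts down the slope at its limiting value f = μN. Radially (horizontal, toward centre): N sinθ + μN cosθ = mv²/r. Vertically: N cosθ − μN sinθ = mg.
Dividing: v² = r g (sinθ + μcosθ)/(cosθ − μsinθ).
sinθ + μcosθ = 0.1664 + 0.484×0.9861 = 0.6437; cosθ − μsinθ = 0.9861 − 0.484×0.1664 = 0.9055.
v² = 68.1 × 9.81 × 0.6437/0.9055 = 474.9 m²/s², so v = 21.79 m/s.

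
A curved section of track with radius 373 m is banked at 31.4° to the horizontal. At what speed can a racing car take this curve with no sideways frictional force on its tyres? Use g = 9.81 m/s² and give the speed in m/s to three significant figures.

47.3 m/s

On a frictionless banked curve, N sinθ = mv²/r and N cosθ = mg, so tanθ = v²/(rg).
v = √(r g tanθ) = √(373 × 9.81 × tan 31.4°) = √(373 × 9.81 × 0.6104) = √2234 = 47.26 m/s.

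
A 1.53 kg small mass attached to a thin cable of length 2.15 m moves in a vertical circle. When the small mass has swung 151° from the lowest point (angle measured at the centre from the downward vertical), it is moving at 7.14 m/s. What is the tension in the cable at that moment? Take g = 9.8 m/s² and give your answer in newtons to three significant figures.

Take the radial direction toward the centre of the circle as positive. The component of the weight along the string toward the centre is −mg cos φ (φ measured from the bottom), so Newton's second law along the string gives T − mg cos φ = m v²/r.
cos 151° = -0.8746, so T = m(v²/r + g cos φ) = 1.53 × ((7.14)²/2.15 + 9.8 × -0.8746) = 1.53 × (23.71 + (-8.571)) = 1.53 × 15.14 = 23.16 N.

23.2 N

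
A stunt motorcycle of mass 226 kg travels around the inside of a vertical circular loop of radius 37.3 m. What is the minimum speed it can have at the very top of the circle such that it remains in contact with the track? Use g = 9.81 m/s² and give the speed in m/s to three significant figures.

At the highest point the centre is directly below, so both the weight and N act inward: N + mg = mv²/r.
At minimum speed N → 0, so mg = mv_min²/r ⇒ v_min = √(g r) = √(9.81 × 37.3) = 19.13 m/s.

19.1 m/s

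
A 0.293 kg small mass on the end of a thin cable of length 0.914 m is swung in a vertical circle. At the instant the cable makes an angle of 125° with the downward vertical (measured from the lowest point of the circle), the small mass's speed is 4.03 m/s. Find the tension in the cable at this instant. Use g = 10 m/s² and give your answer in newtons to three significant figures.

Take the radial direction toward the centre of the circle as positive. The component of the weight along the string toward the centre is −mg cos φ (φ measured from the bottom), so Newton's second law along the string gives T − mg cos φ = m v²/r.
cos 125° = -0.5736, so T = m(v²/r + g cos φ) = 0.293 × ((4.03)²/0.914 + 10.0 × -0.5736) = 0.293 × (17.77 + (-5.736)) = 0.293 × 12.03 = 3.526 N.

3.53 N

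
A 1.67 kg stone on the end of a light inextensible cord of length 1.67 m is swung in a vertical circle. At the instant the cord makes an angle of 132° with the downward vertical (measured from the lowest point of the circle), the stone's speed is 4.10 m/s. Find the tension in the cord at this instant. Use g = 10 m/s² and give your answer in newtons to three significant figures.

Take the radial direction toward the centre of the circle as positive. The component of the weight along the string toward the centre is −mg cos φ (φ measured from the bottom), so Newton's second law along the string gives T − mg cos φ = m v²/r.
cos 132° = -0.6691, so T = m(v²/r + g cos φ) = 1.67 × ((4.10)²/1.67 + 10.0 × -0.6691) = 1.67 × (10.07 + (-6.691)) = 1.67 × 3.375 = 5.636 N.

5.64 N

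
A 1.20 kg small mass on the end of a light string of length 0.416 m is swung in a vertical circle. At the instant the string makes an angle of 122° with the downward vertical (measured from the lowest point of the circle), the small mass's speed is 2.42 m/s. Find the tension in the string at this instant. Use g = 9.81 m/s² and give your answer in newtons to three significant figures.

10.7 N

Take the radial direction toward the centre of the circle as positive. The component of the weight along the string toward the centre is −mg cos φ (φ measured from the bottom), so Newton's second law along the string gives T − mg cos φ = m v²/r.
cos 122° = -0.5299, so T = m(v²/r + g cos φ) = 1.20 × ((2.42)²/0.416 + 9.81 × -0.5299) = 1.20 × (14.08 + (-5.199)) = 1.20 × 8.879 = 10.66 N.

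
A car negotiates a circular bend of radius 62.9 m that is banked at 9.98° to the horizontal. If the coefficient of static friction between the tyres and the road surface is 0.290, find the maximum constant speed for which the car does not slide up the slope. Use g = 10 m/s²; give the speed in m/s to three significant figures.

17.6 m/s

At the maximum speed, friction acts down the slope at its limiting value f = μN. Radially (horizontal, toward centre): N sinθ + μN cosθ = mv²/r. Vertically: N cosθ − μN sinθ = mg.
Dividing: v² = r g (sinθ + μcosθ)/(cosθ − μsinθ).
sinθ + μcosθ = 0.1733 + 0.290×0.9849 = 0.4589; cosθ − μsinθ = 0.9849 − 0.290×0.1733 = 0.9346.
v² = 62.9 × 10.0 × 0.4589/0.9346 = 308.9 m²/s², so v = 17.57 m/s.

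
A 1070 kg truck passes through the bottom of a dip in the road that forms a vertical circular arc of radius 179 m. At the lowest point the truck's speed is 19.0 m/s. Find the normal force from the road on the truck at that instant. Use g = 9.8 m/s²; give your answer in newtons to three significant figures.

At the lowest point, N points up (toward the centre) and the weight mg points down (away from the centre), so the net inward force is N − mg = mv²/r.
N = m(v²/r + g) = 1070 × ((19.0)²/179 + 9.8) = 1070 × (2.017 + 9.8) = 1070 × 11.82 = 12640 N.

12600 N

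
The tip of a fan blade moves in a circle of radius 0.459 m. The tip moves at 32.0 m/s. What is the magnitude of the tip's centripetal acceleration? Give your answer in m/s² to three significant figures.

2230 m/s²

a_c = v²/r = (32.00)²/0.459 = 1024/0.459 = 2231 m/s².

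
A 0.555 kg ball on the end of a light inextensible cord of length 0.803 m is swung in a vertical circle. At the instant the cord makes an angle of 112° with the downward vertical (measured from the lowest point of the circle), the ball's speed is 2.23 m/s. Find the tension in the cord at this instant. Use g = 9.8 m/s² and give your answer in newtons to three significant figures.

Take the radial direction toward the centre of the circle as positive. The component of the weight along the string toward the centre is −mg cos φ (φ measured from the bottom), so Newton's second law along the string gives T − mg cos φ = m v²/r.
cos 112° = -0.3746, so T = m(v²/r + g cos φ) = 0.555 × ((2.23)²/0.803 + 9.8 × -0.3746) = 0.555 × (6.193 + (-3.671)) = 0.555 × 2.522 = 1.400 N.

1.40 N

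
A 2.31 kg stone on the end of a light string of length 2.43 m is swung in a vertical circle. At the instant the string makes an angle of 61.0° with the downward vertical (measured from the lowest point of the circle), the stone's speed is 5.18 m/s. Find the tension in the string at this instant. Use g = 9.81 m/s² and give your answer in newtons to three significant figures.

36.5 N

Take the radial direction toward the centre of the circle as positive. The component of the weight along the string toward the centre is −mg cos φ (φ measured from the bottom), so Newton's second law along the string gives T − mg cos φ = m v²/r.
cos 61.0° = 0.4848, so T = m(v²/r + g cos φ) = 2.31 × ((5.18)²/2.43 + 9.81 × 0.4848) = 2.31 × (11.04 + (4.756)) = 2.31 × 15.80 = 36.49 N.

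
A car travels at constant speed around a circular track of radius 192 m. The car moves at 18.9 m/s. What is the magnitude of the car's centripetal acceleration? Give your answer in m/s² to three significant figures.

a_c = v²/r = (18.90)²/192 = 357.2/192 = 1.860 m/s².

1.86 m/s²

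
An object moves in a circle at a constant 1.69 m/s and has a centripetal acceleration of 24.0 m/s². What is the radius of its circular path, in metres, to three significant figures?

0.119 m

a_c = v²/r ⇒ r = v²/a_c = (1.69)²/24.0 = 2.856/24.0 = 0.1190 m.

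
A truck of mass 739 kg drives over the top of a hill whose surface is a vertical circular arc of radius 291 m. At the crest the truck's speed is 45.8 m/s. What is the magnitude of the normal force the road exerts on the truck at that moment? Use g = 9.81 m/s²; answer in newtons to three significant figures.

1920 N

At the crest the centripetal acceleration points downward (toward the centre of the arc), so mg − N = mv²/r.
N = m(g − v²/r) = 739 × (9.81 − (45.8)²/291) = 739 × (9.81 − 7.208) = 739 × 2.602 = 1923 N.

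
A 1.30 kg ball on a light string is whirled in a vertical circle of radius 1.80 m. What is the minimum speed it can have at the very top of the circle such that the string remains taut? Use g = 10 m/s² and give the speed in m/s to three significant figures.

At the highest point the centre is directly below, so both the weight and T act inward: T + mg = mv²/r.
At minimum speed T → 0, so mg = mv_min²/r ⇒ v_min = √(g r) = √(10.0 × 1.80) = 4.243 m/s.

4.24 m/s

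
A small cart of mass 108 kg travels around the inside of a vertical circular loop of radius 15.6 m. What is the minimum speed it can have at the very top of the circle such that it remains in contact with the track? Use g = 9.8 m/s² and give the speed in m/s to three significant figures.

At the top, both weight mg and N point toward the centre: N + mg = mv²/r.
At minimum speed N → 0, so mg = mv_min²/r ⇒ v_min = √(g r) = √(9.8 × 15.6) = 12.36 m/s.

12.4 m/s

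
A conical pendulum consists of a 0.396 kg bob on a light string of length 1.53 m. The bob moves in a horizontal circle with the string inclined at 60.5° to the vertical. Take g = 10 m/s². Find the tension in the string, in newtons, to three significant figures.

Vertically the bob has no acceleration, so T cosθ = mg.
T = mg/cosθ = 0.396 × 10.0 / cos 60.5° = 3.960/0.4924 = 8.042 N.

8.04 N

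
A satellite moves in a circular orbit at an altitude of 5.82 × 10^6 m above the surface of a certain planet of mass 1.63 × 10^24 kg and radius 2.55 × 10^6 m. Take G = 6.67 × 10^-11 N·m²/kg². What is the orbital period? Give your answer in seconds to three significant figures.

r = R + h = 2.55 × 10^6 + 5.82 × 10^6 = 8.370 × 10^6 m. Gravity provides the centripetal force: G M m / r² = m v² / r ⇒ v = √(GM/r) = 3604 m/s.
T = 2πr/v = 2π × 8.370 × 10^6 / 3604 = 14590 s.

14600 s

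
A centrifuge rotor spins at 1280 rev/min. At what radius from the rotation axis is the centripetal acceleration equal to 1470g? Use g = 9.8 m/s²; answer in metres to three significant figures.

0.802 m

ω = 1280 rev/min × 2π/60 = 134.0 rad/s.
a_c = ω²r = 1470g ⇒ r = 1470 × 9.8 / (134.0)² = 14410/17970 = 0.8018 m.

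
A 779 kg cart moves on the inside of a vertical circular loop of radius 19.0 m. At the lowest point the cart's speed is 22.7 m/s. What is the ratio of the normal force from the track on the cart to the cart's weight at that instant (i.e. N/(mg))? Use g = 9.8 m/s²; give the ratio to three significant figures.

At the bottom, N − mg = mv²/r, so N = m(v²/r + g) and N/(mg) = v²/(rg) + 1 = (22.7)²/(19.0 × 9.8) + 1 = 2.767 + 1 = 3.767.

3.77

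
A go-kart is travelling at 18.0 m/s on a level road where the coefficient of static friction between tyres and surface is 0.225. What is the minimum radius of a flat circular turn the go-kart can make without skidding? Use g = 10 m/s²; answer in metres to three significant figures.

At the limit, μ_s m g = m v²/r, so r_min = v²/(μ_s g) = (18.0)²/(0.225 × 10.0) = 324.0/2.250 = 144.0 m.

144 m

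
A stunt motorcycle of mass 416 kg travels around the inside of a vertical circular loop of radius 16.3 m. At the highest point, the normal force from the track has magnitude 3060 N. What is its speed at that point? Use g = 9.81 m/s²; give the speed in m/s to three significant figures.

16.7 m/s

At the top, N + mg = mv²/r, so v = √(r(N/m + g)) = √(16.3 × (3060/416 + 9.81)) = √(16.3 × 17.17) = √279.8 = 16.73 m/s.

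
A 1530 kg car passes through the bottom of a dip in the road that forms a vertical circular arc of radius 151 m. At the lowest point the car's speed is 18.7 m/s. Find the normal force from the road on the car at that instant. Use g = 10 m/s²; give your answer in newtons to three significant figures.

At the lowest point, N points up (toward the centre) and the weight mg points down (away from the centre), so the net inward force is N − mg = mv²/r.
N = m(v²/r + g) = 1530 × ((18.7)²/151 + 10.0) = 1530 × (2.316 + 10.0) = 1530 × 12.32 = 18840 N.

18800 N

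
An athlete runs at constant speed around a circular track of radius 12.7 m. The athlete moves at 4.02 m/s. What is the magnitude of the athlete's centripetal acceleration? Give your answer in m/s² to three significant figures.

a_c = v²/r = (4.020)²/12.7 = 16.16/12.7 = 1.272 m/s².

1.27 m/s²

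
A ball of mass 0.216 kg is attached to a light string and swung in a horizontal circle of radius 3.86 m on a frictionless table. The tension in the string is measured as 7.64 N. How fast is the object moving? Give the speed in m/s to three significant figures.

11.7 m/s

T = m v²/r ⇒ v = √(T r / m) = √(7.64 × 3.86 / 0.216) = √136.5 = 11.68 m/s.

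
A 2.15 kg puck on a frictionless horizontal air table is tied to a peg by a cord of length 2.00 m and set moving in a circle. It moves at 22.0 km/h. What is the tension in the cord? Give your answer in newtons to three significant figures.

40.1 N

v = 22.0 km/h = 22.0/3.6 = 6.111 m/s.
The tension is the only horizontal force, so it supplies the full centripetal force: T = m v²/r = 2.15 × (6.111)²/2.00 = 2.15 × 37.35/2.00 = 40.15 N.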